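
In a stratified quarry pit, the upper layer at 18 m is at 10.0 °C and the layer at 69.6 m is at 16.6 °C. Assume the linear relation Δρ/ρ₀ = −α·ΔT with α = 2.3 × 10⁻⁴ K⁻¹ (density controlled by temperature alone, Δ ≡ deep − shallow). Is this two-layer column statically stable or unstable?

unstable

ΔT = 16.6 − 10.0 = +6.6 K, so Δρ/ρ₀ = −αΔT = -1.518 × 10⁻³.
Δρ/ρ₀ < 0, so Δρ < 0: deeper water is lighter → statically unstable; the column would overturn.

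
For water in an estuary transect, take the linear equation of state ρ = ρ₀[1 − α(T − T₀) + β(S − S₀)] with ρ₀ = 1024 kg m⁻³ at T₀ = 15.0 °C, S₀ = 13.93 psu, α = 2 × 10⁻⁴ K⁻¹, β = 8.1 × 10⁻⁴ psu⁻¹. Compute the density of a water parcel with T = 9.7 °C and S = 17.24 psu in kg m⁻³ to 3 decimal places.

1027.831 kg m⁻³

T − T₀ = -5.3 K, S − S₀ = +3.31 psu.
Bracket = 1 − α·(-5.3) + β·(+3.31) = 1 + (3.7411 × 10⁻³) = 1.0037411.
ρ = 1024 × 1.0037411 = 1027.831 kg m⁻³.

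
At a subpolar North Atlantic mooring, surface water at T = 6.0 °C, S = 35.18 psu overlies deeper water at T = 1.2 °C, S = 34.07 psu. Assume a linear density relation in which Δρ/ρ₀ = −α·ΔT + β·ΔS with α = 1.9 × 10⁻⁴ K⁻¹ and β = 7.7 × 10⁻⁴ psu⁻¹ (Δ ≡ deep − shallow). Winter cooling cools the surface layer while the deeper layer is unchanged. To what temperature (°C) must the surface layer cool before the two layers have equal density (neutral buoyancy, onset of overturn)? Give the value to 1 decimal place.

5.7 °C

Neutral buoyancy requires Δρ = 0, i.e. −α(T_deep − T_surf′) + β(S_deep − S_surf) = 0.
T_surf′ = T_deep − (β/α)·ΔS = 1.2 − (7.7 × 10⁻⁴/1.9 × 10⁻⁴)·(-1.11) = 5.698 °C.
Cooling required: 6.0 − (5.698) = 0.302 °C.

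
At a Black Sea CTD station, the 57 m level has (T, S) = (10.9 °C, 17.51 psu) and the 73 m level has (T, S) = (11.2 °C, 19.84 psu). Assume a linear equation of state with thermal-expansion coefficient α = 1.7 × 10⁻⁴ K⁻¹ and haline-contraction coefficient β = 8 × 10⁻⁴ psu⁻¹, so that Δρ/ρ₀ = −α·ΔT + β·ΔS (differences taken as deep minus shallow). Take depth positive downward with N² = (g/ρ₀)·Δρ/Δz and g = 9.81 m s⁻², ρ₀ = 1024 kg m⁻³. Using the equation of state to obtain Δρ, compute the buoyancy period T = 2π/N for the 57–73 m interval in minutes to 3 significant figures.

ΔT = +0.3 K, ΔS = +2.33 psu (deep − shallow).
Δρ/ρ₀ = −αΔT + βΔS = -5.10 × 10⁻⁵ + 1.864 × 10⁻³ = 1.813 × 10⁻³, so Δρ ≈ 1.857 kg m⁻³.
N² = (g/ρ₀)·Δρ/Δz = g·(Δρ/ρ₀)/Δz = 9.81 × 1.813 × 10⁻³ / 16 = 1.1116 × 10⁻³ s⁻².
N = √(1.1116 × 10⁻³) = 0.033341 rad s⁻¹ → T = 2π/N = 188.45 s = 3.1408 min ≈ 3.14 min.

3.14 min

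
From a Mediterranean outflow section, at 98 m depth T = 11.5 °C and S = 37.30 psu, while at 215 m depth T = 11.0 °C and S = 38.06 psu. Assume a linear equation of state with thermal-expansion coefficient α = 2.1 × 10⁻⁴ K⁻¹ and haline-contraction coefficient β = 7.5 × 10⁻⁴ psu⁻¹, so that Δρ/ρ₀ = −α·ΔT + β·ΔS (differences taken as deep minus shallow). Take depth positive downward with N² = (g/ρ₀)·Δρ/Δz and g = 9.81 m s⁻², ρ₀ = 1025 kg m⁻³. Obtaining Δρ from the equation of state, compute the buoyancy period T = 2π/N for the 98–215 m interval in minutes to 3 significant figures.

ΔT = -0.5 K, ΔS = +0.76 psu (deep − shallow).
Δρ/ρ₀ = −αΔT + βΔS = 1.05 × 10⁻⁴ + 5.70 × 10⁻⁴ = 6.75 × 10⁻⁴, so Δρ ≈ 0.6919 kg m⁻³.
N² = (g/ρ₀)·Δρ/Δz = g·(Δρ/ρ₀)/Δz = 9.81 × 6.75 × 10⁻⁴ / 117 = 5.6596 × 10⁻⁵ s⁻².
N = √(5.6596 × 10⁻⁵) = 7.5230 × 10⁻³ rad s⁻¹ → T = 2π/N = 835.20 s = 13.920 min ≈ 13.9 min.

13.9 min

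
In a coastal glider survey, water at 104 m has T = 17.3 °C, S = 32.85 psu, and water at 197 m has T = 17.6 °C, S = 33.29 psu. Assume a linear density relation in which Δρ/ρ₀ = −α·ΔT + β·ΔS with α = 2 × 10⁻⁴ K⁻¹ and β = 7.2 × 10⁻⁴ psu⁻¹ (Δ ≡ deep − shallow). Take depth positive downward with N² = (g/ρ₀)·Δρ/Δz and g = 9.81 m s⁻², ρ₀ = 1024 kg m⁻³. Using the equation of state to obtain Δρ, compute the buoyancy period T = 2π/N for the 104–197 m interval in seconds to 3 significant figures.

ΔT = +0.3 K, ΔS = +0.44 psu (deep − shallow).
Δρ/ρ₀ = −αΔT + βΔS = -6.00 × 10⁻⁵ + 3.168 × 10⁻⁴ = 2.568 × 10⁻⁴, so Δρ ≈ 0.2630 kg m⁻³.
N² = (g/ρ₀)·Δρ/Δz = g·(Δρ/ρ₀)/Δz = 9.81 × 2.568 × 10⁻⁴ / 93 = 2.7088 × 10⁻⁵ s⁻².
N = √(2.7088 × 10⁻⁵) = 5.2046 × 10⁻³ rad s⁻¹ → T = 2π/N = 1.2072 × 10³ s ≈ 1.21 × 10³ s.

1.21 × 10³ s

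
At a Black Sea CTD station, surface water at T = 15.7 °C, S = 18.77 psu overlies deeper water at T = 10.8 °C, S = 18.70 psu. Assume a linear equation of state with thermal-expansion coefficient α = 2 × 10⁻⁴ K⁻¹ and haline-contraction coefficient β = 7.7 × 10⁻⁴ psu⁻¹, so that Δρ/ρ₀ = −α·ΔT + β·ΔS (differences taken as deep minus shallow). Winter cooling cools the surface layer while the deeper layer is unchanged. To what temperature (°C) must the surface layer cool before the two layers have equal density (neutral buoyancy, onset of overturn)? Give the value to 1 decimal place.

11.1 °C

Neutral buoyancy requires Δρ = 0, i.e. −α(T_deep − T_surf′) + β(S_deep − S_surf) = 0.
T_surf′ = T_deep − (β/α)·ΔS = 10.8 − (7.7 × 10⁻⁴/2 × 10⁻⁴)·(-0.07) = 11.070 °C.
Cooling required: 15.7 − (11.070) = 4.630 °C.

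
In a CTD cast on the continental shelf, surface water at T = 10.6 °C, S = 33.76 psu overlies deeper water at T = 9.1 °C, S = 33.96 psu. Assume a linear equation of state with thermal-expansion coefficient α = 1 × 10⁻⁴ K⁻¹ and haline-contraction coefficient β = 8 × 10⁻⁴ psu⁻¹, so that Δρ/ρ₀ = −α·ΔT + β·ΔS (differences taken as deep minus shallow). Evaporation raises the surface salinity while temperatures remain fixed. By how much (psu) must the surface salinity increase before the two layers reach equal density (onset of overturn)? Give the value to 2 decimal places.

Neutral buoyancy requires −α(T_deep − T_surf) + β(S_deep − S_surf′) = 0.
S_surf′ = S_deep − (α/β)·ΔT = 33.96 − (1 × 10⁻⁴/8 × 10⁻⁴)·(-1.5) = 34.1475 psu.
Increase required: 34.1475 − 33.76 = 0.3875 psu.

0.39 psu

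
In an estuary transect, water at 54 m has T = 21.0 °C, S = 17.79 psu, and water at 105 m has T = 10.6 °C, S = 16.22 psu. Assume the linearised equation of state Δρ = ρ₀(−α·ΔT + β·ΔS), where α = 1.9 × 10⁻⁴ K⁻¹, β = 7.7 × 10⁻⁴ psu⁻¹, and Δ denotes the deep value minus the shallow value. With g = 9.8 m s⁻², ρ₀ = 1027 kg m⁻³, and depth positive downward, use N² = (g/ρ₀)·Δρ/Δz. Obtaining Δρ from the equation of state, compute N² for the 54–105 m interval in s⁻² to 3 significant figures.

ΔT = -10.4 K, ΔS = -1.57 psu (deep − shallow).
Δρ/ρ₀ = −αΔT + βΔS = 1.976 × 10⁻³ − 1.2089 × 10⁻³ = 7.671 × 10⁻⁴, so Δρ ≈ 0.7878 kg m⁻³.
N² = (g/ρ₀)·Δρ/Δz = g·(Δρ/ρ₀)/Δz = 9.8 × 7.671 × 10⁻⁴ / 51 = 1.4740 × 10⁻⁴ s⁻² ≈ 1.47 × 10⁻⁴ s⁻².

1.47 × 10⁻⁴ s⁻²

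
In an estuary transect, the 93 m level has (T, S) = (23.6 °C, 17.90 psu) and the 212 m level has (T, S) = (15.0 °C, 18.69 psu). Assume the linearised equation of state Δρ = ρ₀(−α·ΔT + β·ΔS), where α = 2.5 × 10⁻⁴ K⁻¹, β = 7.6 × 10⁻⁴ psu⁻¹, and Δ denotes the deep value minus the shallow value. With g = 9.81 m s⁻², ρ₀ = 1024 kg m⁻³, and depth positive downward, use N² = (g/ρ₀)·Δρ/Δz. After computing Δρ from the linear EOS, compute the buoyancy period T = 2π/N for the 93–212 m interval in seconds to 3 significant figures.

417 s

ΔT = -8.6 K, ΔS = +0.79 psu (deep − shallow).
Δρ/ρ₀ = −αΔT + βΔS = 2.15 × 10⁻³ + 6.004 × 10⁻⁴ = 2.7504 × 10⁻³, so Δρ ≈ 2.816 kg m⁻³.
N² = (g/ρ₀)·Δρ/Δz = g·(Δρ/ρ₀)/Δz = 9.81 × 2.7504 × 10⁻³ / 119 = 2.2673 × 10⁻⁴ s⁻².
N = √(2.2673 × 10⁻⁴) = 0.015058 rad s⁻¹ → T = 2π/N = 417.27 s ≈ 417 s.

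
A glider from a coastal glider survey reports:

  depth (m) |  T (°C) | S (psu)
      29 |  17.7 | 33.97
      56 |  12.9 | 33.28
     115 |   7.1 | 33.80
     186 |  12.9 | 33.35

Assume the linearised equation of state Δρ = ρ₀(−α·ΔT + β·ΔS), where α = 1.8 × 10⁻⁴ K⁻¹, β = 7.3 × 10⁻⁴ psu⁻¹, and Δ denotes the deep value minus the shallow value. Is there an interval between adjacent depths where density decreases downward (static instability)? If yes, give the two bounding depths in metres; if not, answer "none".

115–186 m

Evaluate Δρ/ρ₀ = −αΔT + βΔS across each adjacent pair:
  29–56 m: −αΔT+βΔS = −(1.8 × 10⁻⁴)(-4.8)+(7.3 × 10⁻⁴)(-0.69) = 3.6 × 10⁻⁴ → stable
  56–115 m: −αΔT+βΔS = −(1.8 × 10⁻⁴)(-5.8)+(7.3 × 10⁻⁴)(+0.52) = 1.4 × 10⁻³ → stable
  115–186 m: −αΔT+βΔS = −(1.8 × 10⁻⁴)(+5.8)+(7.3 × 10⁻⁴)(-0.45) = -1.4 × 10⁻³ → UNSTABLE
The 115–186 m interval has Δρ < 0: lighter water underlies denser water.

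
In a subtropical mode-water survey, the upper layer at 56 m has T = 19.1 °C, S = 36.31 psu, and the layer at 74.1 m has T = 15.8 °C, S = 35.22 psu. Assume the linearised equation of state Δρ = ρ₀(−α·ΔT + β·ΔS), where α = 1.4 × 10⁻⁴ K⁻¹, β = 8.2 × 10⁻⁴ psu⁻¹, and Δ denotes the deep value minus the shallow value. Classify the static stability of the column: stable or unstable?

ΔT = 15.8 − 19.1 = -3.3 K and ΔS = 35.22 − 36.31 = -1.09 psu (deep − shallow).
−αΔT = 4.62 × 10⁻⁴; βΔS = -8.938 × 10⁻⁴; sum Δρ/ρ₀ = -4.318 × 10⁻⁴.
Δρ/ρ₀ < 0, so Δρ < 0: deeper water is lighter → statically unstable; the column would overturn.

unstable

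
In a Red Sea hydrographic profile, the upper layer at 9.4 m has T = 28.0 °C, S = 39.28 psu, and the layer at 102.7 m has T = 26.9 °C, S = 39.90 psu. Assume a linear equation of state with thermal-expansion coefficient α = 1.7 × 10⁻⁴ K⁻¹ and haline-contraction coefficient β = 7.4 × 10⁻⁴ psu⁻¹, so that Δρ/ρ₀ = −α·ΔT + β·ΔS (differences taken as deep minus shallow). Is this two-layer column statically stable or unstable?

stable

ΔT = 26.9 − 28.0 = -1.1 K and ΔS = 39.90 − 39.28 = +0.62 psu (deep − shallow).
−αΔT = 1.87 × 10⁻⁴; βΔS = 4.588 × 10⁻⁴; sum Δρ/ρ₀ = 6.458 × 10⁻⁴.
Δρ/ρ₀ > 0, so Δρ > 0: deeper water is denser → statically stable.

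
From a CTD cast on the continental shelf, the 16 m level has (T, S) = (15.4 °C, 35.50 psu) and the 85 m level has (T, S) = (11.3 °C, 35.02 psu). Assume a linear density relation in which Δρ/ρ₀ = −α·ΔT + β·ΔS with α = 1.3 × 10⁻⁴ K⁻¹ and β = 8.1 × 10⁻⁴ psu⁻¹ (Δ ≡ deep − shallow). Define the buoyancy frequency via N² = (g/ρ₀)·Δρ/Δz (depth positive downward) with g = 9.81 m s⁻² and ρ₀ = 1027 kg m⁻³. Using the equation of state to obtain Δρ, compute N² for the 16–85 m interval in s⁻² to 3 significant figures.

ΔT = -4.1 K, ΔS = -0.48 psu (deep − shallow).
Δρ/ρ₀ = −αΔT + βΔS = 5.33 × 10⁻⁴ − 3.888 × 10⁻⁴ = 1.442 × 10⁻⁴, so Δρ ≈ 0.1481 kg m⁻³.
N² = (g/ρ₀)·Δρ/Δz = g·(Δρ/ρ₀)/Δz = 9.81 × 1.442 × 10⁻⁴ / 69 = 2.0501 × 10⁻⁵ s⁻² ≈ 2.05 × 10⁻⁵ s⁻².

2.05 × 10⁻⁵ s⁻²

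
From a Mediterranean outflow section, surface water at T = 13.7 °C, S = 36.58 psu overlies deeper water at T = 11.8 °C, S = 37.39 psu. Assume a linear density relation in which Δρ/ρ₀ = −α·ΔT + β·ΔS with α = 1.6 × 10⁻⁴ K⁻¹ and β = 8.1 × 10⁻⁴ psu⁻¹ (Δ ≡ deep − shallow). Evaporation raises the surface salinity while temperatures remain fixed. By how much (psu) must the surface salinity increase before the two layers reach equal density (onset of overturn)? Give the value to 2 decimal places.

Neutral buoyancy requires −α(T_deep − T_surf) + β(S_deep − S_surf′) = 0.
S_surf′ = S_deep − (α/β)·ΔT = 37.39 − (1.6 × 10⁻⁴/8.1 × 10⁻⁴)·(-1.9) = 37.7653 psu.
Increase required: 37.7653 − 36.58 = 1.1853 psu.

1.19 psu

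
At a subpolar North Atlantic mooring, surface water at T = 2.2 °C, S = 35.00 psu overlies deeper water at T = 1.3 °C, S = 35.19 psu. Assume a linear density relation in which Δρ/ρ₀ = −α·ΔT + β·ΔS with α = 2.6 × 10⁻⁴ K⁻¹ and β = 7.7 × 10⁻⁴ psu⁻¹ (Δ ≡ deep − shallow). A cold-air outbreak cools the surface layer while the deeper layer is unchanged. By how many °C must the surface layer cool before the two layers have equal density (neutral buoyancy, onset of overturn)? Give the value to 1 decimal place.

1.5 °C

Neutral buoyancy requires Δρ = 0, i.e. −α(T_deep − T_surf′) + β(S_deep − S_surf) = 0.
T_surf′ = T_deep − (β/α)·ΔS = 1.3 − (7.7 × 10⁻⁴/2.6 × 10⁻⁴)·(+0.19) = 0.737 °C.
Cooling required: 2.2 − (0.737) = 1.463 °C.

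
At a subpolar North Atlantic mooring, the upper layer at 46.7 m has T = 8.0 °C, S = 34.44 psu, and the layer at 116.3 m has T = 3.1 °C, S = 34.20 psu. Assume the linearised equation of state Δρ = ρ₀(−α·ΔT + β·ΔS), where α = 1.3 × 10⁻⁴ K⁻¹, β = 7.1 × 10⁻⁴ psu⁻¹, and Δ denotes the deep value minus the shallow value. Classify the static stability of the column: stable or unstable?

stable

ΔT = 3.1 − 8.0 = -4.9 K and ΔS = 34.20 − 34.44 = -0.24 psu (deep − shallow).
−αΔT = 6.37 × 10⁻⁴; βΔS = -1.704 × 10⁻⁴; sum Δρ/ρ₀ = 4.666 × 10⁻⁴.
Δρ/ρ₀ > 0, so Δρ > 0: deeper water is denser → statically stable.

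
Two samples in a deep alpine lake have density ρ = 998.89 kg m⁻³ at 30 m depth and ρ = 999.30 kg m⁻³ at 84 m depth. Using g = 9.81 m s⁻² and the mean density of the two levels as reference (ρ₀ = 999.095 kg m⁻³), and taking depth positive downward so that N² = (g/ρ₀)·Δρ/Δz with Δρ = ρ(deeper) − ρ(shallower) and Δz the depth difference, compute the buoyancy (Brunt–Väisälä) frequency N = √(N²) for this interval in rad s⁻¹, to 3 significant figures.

8.63 × 10⁻³ rad s⁻¹

Δρ = 999.30 − 998.89 = 0.41 kg m⁻³ over Δz = 84 − 30 = 54 m.
N² = (9.81/999.095) × (0.41/54) = 7.4551 × 10⁻⁵ s⁻².
N = √(7.4551 × 10⁻⁵) = 8.6343 × 10⁻³ rad s⁻¹ ≈ 8.63 × 10⁻³ rad s⁻¹.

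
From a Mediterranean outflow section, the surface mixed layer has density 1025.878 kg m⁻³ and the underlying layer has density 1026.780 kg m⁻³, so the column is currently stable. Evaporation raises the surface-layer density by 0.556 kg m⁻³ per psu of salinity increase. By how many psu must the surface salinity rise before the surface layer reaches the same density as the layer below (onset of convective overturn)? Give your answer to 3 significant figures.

1.62 psu

Density deficit of the surface layer: 1026.780 − 1025.878 = 0.902 kg m⁻³.
Required change = 0.902 / 0.556 = 1.62 psu.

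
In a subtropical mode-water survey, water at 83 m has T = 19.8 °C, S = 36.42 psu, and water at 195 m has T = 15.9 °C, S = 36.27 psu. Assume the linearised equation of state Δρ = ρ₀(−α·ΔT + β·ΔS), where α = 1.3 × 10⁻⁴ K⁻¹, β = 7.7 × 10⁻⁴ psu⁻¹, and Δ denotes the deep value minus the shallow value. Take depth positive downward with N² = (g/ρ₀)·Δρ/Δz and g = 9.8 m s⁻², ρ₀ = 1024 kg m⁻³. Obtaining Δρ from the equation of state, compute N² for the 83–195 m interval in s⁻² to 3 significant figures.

3.43 × 10⁻⁵ s⁻²

ΔT = -3.9 K, ΔS = -0.15 psu (deep − shallow).
Δρ/ρ₀ = −αΔT + βΔS = 5.07 × 10⁻⁴ − 1.155 × 10⁻⁴ = 3.915 × 10⁻⁴, so Δρ ≈ 0.4009 kg m⁻³.
N² = (g/ρ₀)·Δρ/Δz = g·(Δρ/ρ₀)/Δz = 9.8 × 3.915 × 10⁻⁴ / 112 = 3.4256 × 10⁻⁵ s⁻² ≈ 3.43 × 10⁻⁵ s⁻².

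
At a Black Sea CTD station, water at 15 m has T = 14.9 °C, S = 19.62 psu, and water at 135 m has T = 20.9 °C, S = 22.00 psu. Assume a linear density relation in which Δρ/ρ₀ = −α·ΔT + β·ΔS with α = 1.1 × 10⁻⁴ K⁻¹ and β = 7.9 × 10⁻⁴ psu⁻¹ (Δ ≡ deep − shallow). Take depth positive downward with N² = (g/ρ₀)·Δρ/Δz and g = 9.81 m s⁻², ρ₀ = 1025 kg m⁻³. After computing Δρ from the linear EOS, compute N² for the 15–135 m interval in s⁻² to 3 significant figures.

9.98 × 10⁻⁵ s⁻²

ΔT = +6.0 K, ΔS = +2.38 psu (deep − shallow).
Δρ/ρ₀ = −αΔT + βΔS = -6.60 × 10⁻⁴ + 1.8802 × 10⁻³ = 1.2202 × 10⁻³, so Δρ ≈ 1.251 kg m⁻³.
N² = (g/ρ₀)·Δρ/Δz = g·(Δρ/ρ₀)/Δz = 9.81 × 1.2202 × 10⁻³ / 120 = 9.9751 × 10⁻⁵ s⁻² ≈ 9.98 × 10⁻⁵ s⁻².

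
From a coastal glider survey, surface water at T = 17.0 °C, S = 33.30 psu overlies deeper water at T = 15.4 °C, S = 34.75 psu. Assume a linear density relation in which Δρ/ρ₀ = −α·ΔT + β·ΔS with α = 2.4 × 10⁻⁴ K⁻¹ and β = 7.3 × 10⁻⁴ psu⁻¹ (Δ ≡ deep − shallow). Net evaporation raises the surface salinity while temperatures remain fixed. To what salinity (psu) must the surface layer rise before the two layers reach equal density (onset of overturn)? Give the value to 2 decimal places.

35.28 psu

Neutral buoyancy requires −α(T_deep − T_surf) + β(S_deep − S_surf′) = 0.
S_surf′ = S_deep − (α/β)·ΔT = 34.75 − (2.4 × 10⁻⁴/7.3 × 10⁻⁴)·(-1.6) = 35.2760 psu.
Increase required: 35.2760 − 33.30 = 1.9760 psu.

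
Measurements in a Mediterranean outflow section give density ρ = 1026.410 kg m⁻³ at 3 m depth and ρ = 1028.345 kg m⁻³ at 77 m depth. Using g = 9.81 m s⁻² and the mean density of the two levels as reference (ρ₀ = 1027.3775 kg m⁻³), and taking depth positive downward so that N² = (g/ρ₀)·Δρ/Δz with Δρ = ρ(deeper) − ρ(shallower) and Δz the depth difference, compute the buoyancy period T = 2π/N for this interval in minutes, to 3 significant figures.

Δρ = 1028.345 − 1026.410 = 1.935 kg m⁻³ over Δz = 77 − 3 = 74 m.
N² = (9.81/1027.3775) × (1.935/74) = 2.4968 × 10⁻⁴ s⁻².
N = √(2.4968 × 10⁻⁴) = 0.015801 rad s⁻¹, so T = 2π/N = 397.64 s = 6.6273 min ≈ 6.63 min.

6.63 min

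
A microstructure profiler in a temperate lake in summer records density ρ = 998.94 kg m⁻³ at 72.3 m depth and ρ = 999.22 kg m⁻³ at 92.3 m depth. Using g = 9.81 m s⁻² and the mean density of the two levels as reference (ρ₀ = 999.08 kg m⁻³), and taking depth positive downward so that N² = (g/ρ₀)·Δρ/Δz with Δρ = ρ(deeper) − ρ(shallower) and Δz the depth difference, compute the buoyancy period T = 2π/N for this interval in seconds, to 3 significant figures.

536 s

Δρ = 999.22 − 998.94 = 0.28 kg m⁻³ over Δz = 92.3 − 72.3 = 20 m.
N² = (9.81/999.08) × (0.28/20) = 1.3747 × 10⁻⁴ s⁻².
N = √(1.3747 × 10⁻⁴) = 0.011725 rad s⁻¹, so T = 2π/N = 535.88 s ≈ 536 s.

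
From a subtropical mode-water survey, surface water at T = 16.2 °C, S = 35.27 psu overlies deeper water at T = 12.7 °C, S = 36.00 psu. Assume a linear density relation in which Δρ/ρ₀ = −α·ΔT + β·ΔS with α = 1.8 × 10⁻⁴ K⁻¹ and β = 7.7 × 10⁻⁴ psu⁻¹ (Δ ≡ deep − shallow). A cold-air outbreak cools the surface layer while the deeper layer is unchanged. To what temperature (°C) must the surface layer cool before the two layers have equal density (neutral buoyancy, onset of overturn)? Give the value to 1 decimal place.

Neutral buoyancy requires Δρ = 0, i.e. −α(T_deep − T_surf′) + β(S_deep − S_surf) = 0.
T_surf′ = T_deep − (β/α)·ΔS = 12.7 − (7.7 × 10⁻⁴/1.8 × 10⁻⁴)·(+0.73) = 9.577 °C.
Cooling required: 16.2 − (9.577) = 6.623 °C.

9.6 °C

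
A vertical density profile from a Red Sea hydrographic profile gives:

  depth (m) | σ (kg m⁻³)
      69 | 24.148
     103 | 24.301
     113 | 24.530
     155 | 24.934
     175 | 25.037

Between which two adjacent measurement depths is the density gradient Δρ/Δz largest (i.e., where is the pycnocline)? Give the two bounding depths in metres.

Compute the density gradient over each adjacent pair:
  69–103 m: Δρ/Δz = 0.153/34 = 4.5 × 10⁻³ kg m⁻⁴
  103–113 m: Δρ/Δz = 0.229/10 = 0.023 kg m⁻⁴
  113–155 m: Δρ/Δz = 0.404/42 = 9.6 × 10⁻³ kg m⁻⁴
  155–175 m: Δρ/Δz = 0.103/20 = 5.2 × 10⁻³ kg m⁻⁴
The largest gradient is in the 103–113 m interval — the pycnocline.

103–113 m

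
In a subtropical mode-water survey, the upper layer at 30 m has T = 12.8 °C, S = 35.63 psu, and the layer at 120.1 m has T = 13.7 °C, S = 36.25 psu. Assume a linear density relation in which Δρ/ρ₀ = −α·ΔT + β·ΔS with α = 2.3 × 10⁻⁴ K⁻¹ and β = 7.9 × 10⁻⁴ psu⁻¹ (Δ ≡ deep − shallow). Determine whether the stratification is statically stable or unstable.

ΔT = 13.7 − 12.8 = +0.9 K and ΔS = 36.25 − 35.63 = +0.62 psu (deep − shallow).
−αΔT = -2.07 × 10⁻⁴; βΔS = 4.898 × 10⁻⁴; sum Δρ/ρ₀ = 2.828 × 10⁻⁴.
Δρ/ρ₀ > 0, so Δρ > 0: deeper water is denser → statically stable.

stable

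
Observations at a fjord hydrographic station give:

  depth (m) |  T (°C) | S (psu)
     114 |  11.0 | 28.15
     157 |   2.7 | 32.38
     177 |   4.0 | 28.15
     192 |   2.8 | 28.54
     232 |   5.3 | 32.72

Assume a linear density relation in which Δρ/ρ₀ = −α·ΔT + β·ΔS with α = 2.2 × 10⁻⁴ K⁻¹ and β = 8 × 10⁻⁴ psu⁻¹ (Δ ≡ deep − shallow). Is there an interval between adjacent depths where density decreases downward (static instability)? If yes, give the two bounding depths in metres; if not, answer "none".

157–177 m

Evaluate Δρ/ρ₀ = −αΔT + βΔS across each adjacent pair:
  114–157 m: −αΔT+βΔS = −(2.2 × 10⁻⁴)(-8.3)+(8 × 10⁻⁴)(+4.23) = 5.2 × 10⁻³ → stable
  157–177 m: −αΔT+βΔS = −(2.2 × 10⁻⁴)(+1.3)+(8 × 10⁻⁴)(-4.23) = -3.7 × 10⁻³ → UNSTABLE
  177–192 m: −αΔT+βΔS = −(2.2 × 10⁻⁴)(-1.2)+(8 × 10⁻⁴)(+0.39) = 5.8 × 10⁻⁴ → stable
  192–232 m: −αΔT+βΔS = −(2.2 × 10⁻⁴)(+2.5)+(8 × 10⁻⁴)(+4.18) = 2.8 × 10⁻³ → stable
The 157–177 m interval has Δρ < 0: lighter water underlies denser water.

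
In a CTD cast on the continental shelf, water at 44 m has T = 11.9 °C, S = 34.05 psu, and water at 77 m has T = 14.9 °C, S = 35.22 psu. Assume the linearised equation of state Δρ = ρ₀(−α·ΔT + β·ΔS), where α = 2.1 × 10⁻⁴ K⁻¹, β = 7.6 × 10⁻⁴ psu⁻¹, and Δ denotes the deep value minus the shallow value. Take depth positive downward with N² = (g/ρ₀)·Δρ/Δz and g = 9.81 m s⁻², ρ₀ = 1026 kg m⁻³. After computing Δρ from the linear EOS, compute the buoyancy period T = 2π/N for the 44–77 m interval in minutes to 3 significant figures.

11.9 min

ΔT = +3.0 K, ΔS = +1.17 psu (deep − shallow).
Δρ/ρ₀ = −αΔT + βΔS = -6.30 × 10⁻⁴ + 8.892 × 10⁻⁴ = 2.592 × 10⁻⁴, so Δρ ≈ 0.2659 kg m⁻³.
N² = (g/ρ₀)·Δρ/Δz = g·(Δρ/ρ₀)/Δz = 9.81 × 2.592 × 10⁻⁴ / 33 = 7.7053 × 10⁻⁵ s⁻².
N = √(7.7053 × 10⁻⁵) = 8.7780 × 10⁻³ rad s⁻¹ → T = 2π/N = 715.79 s = 11.930 min ≈ 11.9 min.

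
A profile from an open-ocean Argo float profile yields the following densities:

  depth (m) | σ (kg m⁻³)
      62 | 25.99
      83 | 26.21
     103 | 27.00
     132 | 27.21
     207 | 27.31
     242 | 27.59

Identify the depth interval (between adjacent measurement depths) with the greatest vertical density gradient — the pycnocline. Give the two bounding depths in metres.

83–103 m

Compute the density gradient over each adjacent pair:
  62–83 m: Δρ/Δz = 0.22/21 = 0.010 kg m⁻⁴
  83–103 m: Δρ/Δz = 0.79/20 = 0.040 kg m⁻⁴
  103–132 m: Δρ/Δz = 0.21/29 = 7.2 × 10⁻³ kg m⁻⁴
  132–207 m: Δρ/Δz = 0.10/75 = 1.3 × 10⁻³ kg m⁻⁴
  207–242 m: Δρ/Δz = 0.28/35 = 8.0 × 10⁻³ kg m⁻⁴
The largest gradient is in the 83–103 m interval — the pycnocline.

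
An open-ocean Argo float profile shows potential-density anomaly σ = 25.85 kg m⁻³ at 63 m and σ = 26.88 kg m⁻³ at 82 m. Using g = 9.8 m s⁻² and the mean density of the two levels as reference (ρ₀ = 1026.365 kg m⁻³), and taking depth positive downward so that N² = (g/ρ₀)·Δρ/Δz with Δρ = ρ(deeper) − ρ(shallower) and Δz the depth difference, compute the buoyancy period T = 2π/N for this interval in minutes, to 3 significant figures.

Δρ = 1026.88 − 1025.85 = 1.03 kg m⁻³ over Δz = 82 − 63 = 19 m.
N² = (9.8/1026.365) × (1.03/19) = 5.1762 × 10⁻⁴ s⁻².
N = √(5.1762 × 10⁻⁴) = 0.022751 rad s⁻¹, so T = 2π/N = 276.17 s = 4.6028 min ≈ 4.60 min.
N² > 0, so the interval is statically stable.

4.60 min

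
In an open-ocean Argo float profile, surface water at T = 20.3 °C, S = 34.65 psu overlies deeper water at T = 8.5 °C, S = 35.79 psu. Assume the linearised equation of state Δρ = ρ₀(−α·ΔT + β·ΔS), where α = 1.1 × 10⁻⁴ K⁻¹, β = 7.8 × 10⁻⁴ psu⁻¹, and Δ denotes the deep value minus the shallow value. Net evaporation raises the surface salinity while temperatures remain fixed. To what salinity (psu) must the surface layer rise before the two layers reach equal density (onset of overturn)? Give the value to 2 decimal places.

37.45 psu

Neutral buoyancy requires −α(T_deep − T_surf) + β(S_deep − S_surf′) = 0.
S_surf′ = S_deep − (α/β)·ΔT = 35.79 − (1.1 × 10⁻⁴/7.8 × 10⁻⁴)·(-11.8) = 37.4541 psu.
Increase required: 37.4541 − 34.65 = 2.8041 psu.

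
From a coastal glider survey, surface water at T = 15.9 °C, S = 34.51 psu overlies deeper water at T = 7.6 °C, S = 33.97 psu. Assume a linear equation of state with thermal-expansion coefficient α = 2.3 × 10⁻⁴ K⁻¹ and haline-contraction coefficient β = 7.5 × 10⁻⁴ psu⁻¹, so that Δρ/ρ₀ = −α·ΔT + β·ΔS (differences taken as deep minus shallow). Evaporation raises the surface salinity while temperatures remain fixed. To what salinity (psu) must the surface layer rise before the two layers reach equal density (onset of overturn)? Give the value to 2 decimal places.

Neutral buoyancy requires −α(T_deep − T_surf) + β(S_deep − S_surf′) = 0.
S_surf′ = S_deep − (α/β)·ΔT = 33.97 − (2.3 × 10⁻⁴/7.5 × 10⁻⁴)·(-8.3) = 36.5153 psu.
Increase required: 36.5153 − 34.51 = 2.0053 psu.

36.52 psu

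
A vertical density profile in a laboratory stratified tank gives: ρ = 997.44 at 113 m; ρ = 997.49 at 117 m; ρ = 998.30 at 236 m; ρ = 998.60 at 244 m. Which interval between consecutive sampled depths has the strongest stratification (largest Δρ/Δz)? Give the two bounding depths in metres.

Compute the density gradient over each adjacent pair:
  113–117 m: Δρ/Δz = 0.05/4 = 0.013 kg m⁻⁴
  117–236 m: Δρ/Δz = 0.81/119 = 6.8 × 10⁻³ kg m⁻⁴
  236–244 m: Δρ/Δz = 0.30/8 = 0.037 kg m⁻⁴
The largest gradient is in the 236–244 m interval — the pycnocline.

236–244 m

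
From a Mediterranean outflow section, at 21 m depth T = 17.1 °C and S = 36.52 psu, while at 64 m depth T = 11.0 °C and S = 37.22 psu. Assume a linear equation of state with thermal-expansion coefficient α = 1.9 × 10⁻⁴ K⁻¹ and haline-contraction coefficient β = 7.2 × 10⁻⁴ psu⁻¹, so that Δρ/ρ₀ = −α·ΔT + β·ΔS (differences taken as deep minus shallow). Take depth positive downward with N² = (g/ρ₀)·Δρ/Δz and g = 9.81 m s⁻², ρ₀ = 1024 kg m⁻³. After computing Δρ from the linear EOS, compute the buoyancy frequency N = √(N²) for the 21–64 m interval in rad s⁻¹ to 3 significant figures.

ΔT = -6.1 K, ΔS = +0.70 psu (deep − shallow).
Δρ/ρ₀ = −αΔT + βΔS = 1.159 × 10⁻³ + 5.04 × 10⁻⁴ = 1.663 × 10⁻³, so Δρ ≈ 1.703 kg m⁻³.
N² = (g/ρ₀)·Δρ/Δz = g·(Δρ/ρ₀)/Δz = 9.81 × 1.663 × 10⁻³ / 43 = 3.7940 × 10⁻⁴ s⁻².
N = √(3.7940 × 10⁻⁴) = 0.019478 rad s⁻¹ ≈ 0.0195 rad s⁻¹.

0.0195 rad s⁻¹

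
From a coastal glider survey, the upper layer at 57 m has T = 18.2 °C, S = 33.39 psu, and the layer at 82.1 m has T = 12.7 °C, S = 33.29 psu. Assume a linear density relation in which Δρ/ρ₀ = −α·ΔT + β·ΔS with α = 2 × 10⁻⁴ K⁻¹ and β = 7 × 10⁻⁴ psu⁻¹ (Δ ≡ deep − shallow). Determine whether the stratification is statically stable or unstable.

stable

ΔT = 12.7 − 18.2 = -5.5 K and ΔS = 33.29 − 33.39 = -0.10 psu (deep − shallow).
−αΔT = 1.10 × 10⁻³; βΔS = -7.00 × 10⁻⁵; sum Δρ/ρ₀ = 1.03 × 10⁻³.
Δρ/ρ₀ > 0, so Δρ > 0: deeper water is denser → statically stable.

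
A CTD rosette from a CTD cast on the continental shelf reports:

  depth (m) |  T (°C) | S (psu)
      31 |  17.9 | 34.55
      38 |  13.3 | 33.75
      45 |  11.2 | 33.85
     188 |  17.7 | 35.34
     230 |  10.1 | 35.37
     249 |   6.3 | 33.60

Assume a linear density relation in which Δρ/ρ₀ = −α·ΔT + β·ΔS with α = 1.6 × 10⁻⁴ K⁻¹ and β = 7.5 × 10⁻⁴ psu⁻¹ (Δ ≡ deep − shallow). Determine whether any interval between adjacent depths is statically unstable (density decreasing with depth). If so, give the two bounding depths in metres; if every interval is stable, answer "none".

Evaluate Δρ/ρ₀ = −αΔT + βΔS across each adjacent pair:
  31–38 m: −αΔT+βΔS = −(1.6 × 10⁻⁴)(-4.6)+(7.5 × 10⁻⁴)(-0.80) = 1.4 × 10⁻⁴ → stable
  38–45 m: −αΔT+βΔS = −(1.6 × 10⁻⁴)(-2.1)+(7.5 × 10⁻⁴)(+0.10) = 4.1 × 10⁻⁴ → stable
  45–188 m: −αΔT+βΔS = −(1.6 × 10⁻⁴)(+6.5)+(7.5 × 10⁻⁴)(+1.49) = 7.7 × 10⁻⁵ → stable
  188–230 m: −αΔT+βΔS = −(1.6 × 10⁻⁴)(-7.6)+(7.5 × 10⁻⁴)(+0.03) = 1.2 × 10⁻³ → stable
  230–249 m: −αΔT+βΔS = −(1.6 × 10⁻⁴)(-3.8)+(7.5 × 10⁻⁴)(-1.77) = -7.2 × 10⁻⁴ → UNSTABLE
The 230–249 m interval has Δρ < 0: lighter water underlies denser water.

230–249 m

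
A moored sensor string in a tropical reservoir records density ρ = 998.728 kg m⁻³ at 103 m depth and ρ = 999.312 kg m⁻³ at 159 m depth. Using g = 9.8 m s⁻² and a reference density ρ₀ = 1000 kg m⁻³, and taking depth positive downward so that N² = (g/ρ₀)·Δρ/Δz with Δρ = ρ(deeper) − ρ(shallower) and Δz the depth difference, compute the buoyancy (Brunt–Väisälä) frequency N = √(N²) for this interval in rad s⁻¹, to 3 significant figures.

Δρ = 999.312 − 998.728 = 0.584 kg m⁻³ over Δz = 159 − 103 = 56 m.
N² = (9.8/1000) × (0.584/56) = 1.0220 × 10⁻⁴ s⁻².
N = √(1.0220 × 10⁻⁴) = 0.010109 rad s⁻¹ ≈ 0.0101 rad s⁻¹.

0.0101 rad s⁻¹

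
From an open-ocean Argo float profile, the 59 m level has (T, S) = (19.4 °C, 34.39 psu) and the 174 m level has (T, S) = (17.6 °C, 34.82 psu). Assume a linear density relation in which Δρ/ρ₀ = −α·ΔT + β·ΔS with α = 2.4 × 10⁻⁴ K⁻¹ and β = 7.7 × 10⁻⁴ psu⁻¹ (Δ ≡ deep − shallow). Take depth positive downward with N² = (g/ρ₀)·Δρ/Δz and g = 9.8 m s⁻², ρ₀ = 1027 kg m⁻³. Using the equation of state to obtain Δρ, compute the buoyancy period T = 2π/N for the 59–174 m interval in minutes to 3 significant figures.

13.0 min

ΔT = -1.8 K, ΔS = +0.43 psu (deep − shallow).
Δρ/ρ₀ = −αΔT + βΔS = 4.32 × 10⁻⁴ + 3.311 × 10⁻⁴ = 7.631 × 10⁻⁴, so Δρ ≈ 0.7837 kg m⁻³.
N² = (g/ρ₀)·Δρ/Δz = g·(Δρ/ρ₀)/Δz = 9.8 × 7.631 × 10⁻⁴ / 115 = 6.5029 × 10⁻⁵ s⁻².
N = √(6.5029 × 10⁻⁵) = 8.0641 × 10⁻³ rad s⁻¹ → T = 2π/N = 779.16 s = 12.986 min ≈ 13.0 min.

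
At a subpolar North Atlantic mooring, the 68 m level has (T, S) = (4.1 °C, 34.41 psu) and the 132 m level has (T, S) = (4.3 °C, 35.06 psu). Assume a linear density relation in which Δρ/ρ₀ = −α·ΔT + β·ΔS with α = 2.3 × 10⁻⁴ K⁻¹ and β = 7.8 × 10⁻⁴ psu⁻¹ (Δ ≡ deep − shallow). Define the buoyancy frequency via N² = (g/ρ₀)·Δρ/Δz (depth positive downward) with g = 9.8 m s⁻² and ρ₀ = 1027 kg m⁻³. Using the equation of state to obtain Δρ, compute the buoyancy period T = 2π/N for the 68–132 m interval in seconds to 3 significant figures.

748 s

ΔT = +0.2 K, ΔS = +0.65 psu (deep − shallow).
Δρ/ρ₀ = −αΔT + βΔS = -4.60 × 10⁻⁵ + 5.07 × 10⁻⁴ = 4.61 × 10⁻⁴, so Δρ ≈ 0.4734 kg m⁻³.
N² = (g/ρ₀)·Δρ/Δz = g·(Δρ/ρ₀)/Δz = 9.8 × 4.61 × 10⁻⁴ / 64 = 7.0591 × 10⁻⁵ s⁻².
N = √(7.0591 × 10⁻⁵) = 8.4018 × 10⁻³ rad s⁻¹ → T = 2π/N = 747.84 s ≈ 748 s.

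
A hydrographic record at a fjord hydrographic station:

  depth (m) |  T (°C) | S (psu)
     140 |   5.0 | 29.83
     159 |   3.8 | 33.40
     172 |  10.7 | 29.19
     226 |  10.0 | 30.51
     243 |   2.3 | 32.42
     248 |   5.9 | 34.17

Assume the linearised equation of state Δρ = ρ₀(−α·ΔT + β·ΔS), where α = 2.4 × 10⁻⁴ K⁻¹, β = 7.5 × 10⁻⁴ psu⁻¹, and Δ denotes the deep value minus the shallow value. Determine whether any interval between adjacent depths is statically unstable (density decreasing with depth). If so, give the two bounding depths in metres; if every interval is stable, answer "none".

159–172 m

Evaluate Δρ/ρ₀ = −αΔT + βΔS across each adjacent pair:
  140–159 m: −αΔT+βΔS = −(2.4 × 10⁻⁴)(-1.2)+(7.5 × 10⁻⁴)(+3.57) = 3.0 × 10⁻³ → stable
  159–172 m: −αΔT+βΔS = −(2.4 × 10⁻⁴)(+6.9)+(7.5 × 10⁻⁴)(-4.21) = -4.8 × 10⁻³ → UNSTABLE
  172–226 m: −αΔT+βΔS = −(2.4 × 10⁻⁴)(-0.7)+(7.5 × 10⁻⁴)(+1.32) = 1.2 × 10⁻³ → stable
  226–243 m: −αΔT+βΔS = −(2.4 × 10⁻⁴)(-7.7)+(7.5 × 10⁻⁴)(+1.91) = 3.3 × 10⁻³ → stable
  243–248 m: −αΔT+βΔS = −(2.4 × 10⁻⁴)(+3.6)+(7.5 × 10⁻⁴)(+1.75) = 4.5 × 10⁻⁴ → stable
The 159–172 m interval has Δρ < 0: lighter water underlies denser water.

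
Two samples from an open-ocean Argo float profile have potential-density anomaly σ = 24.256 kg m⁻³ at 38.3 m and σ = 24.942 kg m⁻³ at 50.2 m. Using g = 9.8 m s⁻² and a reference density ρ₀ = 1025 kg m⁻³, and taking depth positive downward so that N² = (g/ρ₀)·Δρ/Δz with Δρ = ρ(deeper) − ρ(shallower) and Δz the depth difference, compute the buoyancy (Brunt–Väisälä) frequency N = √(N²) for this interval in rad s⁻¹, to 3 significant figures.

0.0235 rad s⁻¹

Δρ = 1024.942 − 1024.256 = 0.686 kg m⁻³ over Δz = 50.2 − 38.3 = 11.9 m.
N² = (9.8/1025) × (0.686/11.9) = 5.5116 × 10⁻⁴ s⁻².
N = √(5.5116 × 10⁻⁴) = 0.023477 rad s⁻¹ ≈ 0.0235 rad s⁻¹.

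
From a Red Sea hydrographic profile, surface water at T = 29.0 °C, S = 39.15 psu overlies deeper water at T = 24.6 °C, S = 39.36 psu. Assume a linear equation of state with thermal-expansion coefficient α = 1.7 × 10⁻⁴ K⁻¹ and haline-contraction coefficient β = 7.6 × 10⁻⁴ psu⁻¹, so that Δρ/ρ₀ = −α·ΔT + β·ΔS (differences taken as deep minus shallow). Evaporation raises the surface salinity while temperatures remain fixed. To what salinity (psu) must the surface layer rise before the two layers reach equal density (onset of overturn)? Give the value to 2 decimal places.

Neutral buoyancy requires −α(T_deep − T_surf) + β(S_deep − S_surf′) = 0.
S_surf′ = S_deep − (α/β)·ΔT = 39.36 − (1.7 × 10⁻⁴/7.6 × 10⁻⁴)·(-4.4) = 40.3442 psu.
Increase required: 40.3442 − 39.15 = 1.1942 psu.

40.34 psu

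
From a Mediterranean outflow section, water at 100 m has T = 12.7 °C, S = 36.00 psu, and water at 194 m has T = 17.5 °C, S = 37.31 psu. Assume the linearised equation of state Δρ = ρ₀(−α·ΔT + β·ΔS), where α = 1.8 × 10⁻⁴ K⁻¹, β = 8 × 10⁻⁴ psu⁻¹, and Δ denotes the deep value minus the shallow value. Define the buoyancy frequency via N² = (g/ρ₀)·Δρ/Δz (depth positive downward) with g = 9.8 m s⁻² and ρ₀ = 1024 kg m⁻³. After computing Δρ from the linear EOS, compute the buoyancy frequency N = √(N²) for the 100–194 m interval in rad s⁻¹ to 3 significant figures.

4.38 × 10⁻³ rad s⁻¹

ΔT = +4.8 K, ΔS = +1.31 psu (deep − shallow).
Δρ/ρ₀ = −αΔT + βΔS = -8.64 × 10⁻⁴ + 1.048 × 10⁻³ = 1.84 × 10⁻⁴, so Δρ ≈ 0.1884 kg m⁻³.
N² = (g/ρ₀)·Δρ/Δz = g·(Δρ/ρ₀)/Δz = 9.8 × 1.84 × 10⁻⁴ / 94 = 1.9183 × 10⁻⁵ s⁻².
N = √(1.9183 × 10⁻⁵) = 4.3798 × 10⁻³ rad s⁻¹ ≈ 4.38 × 10⁻³ rad s⁻¹.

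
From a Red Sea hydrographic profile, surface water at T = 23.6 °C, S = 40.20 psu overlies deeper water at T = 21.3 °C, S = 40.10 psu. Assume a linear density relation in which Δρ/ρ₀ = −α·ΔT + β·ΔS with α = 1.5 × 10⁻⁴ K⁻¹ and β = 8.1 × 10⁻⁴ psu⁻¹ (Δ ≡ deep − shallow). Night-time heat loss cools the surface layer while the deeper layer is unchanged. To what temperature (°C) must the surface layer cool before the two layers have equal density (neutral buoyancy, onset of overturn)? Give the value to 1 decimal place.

21.8 °C

Neutral buoyancy requires Δρ = 0, i.e. −α(T_deep − T_surf′) + β(S_deep − S_surf) = 0.
T_surf′ = T_deep − (β/α)·ΔS = 21.3 − (8.1 × 10⁻⁴/1.5 × 10⁻⁴)·(-0.10) = 21.840 °C.
Cooling required: 23.6 − (21.840) = 1.760 °C.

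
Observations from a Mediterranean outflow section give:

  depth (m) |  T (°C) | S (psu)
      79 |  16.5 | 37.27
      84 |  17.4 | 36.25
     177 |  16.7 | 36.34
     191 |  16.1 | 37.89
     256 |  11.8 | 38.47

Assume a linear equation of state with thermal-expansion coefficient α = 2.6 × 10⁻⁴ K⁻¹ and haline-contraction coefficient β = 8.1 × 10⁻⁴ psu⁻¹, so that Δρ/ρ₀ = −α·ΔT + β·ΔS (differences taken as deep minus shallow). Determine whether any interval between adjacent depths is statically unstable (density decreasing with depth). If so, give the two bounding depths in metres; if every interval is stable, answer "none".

Evaluate Δρ/ρ₀ = −αΔT + βΔS across each adjacent pair:
  79–84 m: −αΔT+βΔS = −(2.6 × 10⁻⁴)(+0.9)+(8.1 × 10⁻⁴)(-1.02) = -1.1 × 10⁻³ → UNSTABLE
  84–177 m: −αΔT+βΔS = −(2.6 × 10⁻⁴)(-0.7)+(8.1 × 10⁻⁴)(+0.09) = 2.5 × 10⁻⁴ → stable
  177–191 m: −αΔT+βΔS = −(2.6 × 10⁻⁴)(-0.6)+(8.1 × 10⁻⁴)(+1.55) = 1.4 × 10⁻³ → stable
  191–256 m: −αΔT+βΔS = −(2.6 × 10⁻⁴)(-4.3)+(8.1 × 10⁻⁴)(+0.58) = 1.6 × 10⁻³ → stable
The 79–84 m interval has Δρ < 0: lighter water underlies denser water.

79–84 m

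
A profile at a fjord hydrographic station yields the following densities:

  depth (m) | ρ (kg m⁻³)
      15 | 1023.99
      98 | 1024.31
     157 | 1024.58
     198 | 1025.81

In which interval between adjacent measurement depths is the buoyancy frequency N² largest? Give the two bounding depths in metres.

Compute the density gradient over each adjacent pair:
  15–98 m: Δρ/Δz = 0.32/83 = 3.9 × 10⁻³ kg m⁻⁴
  98–157 m: Δρ/Δz = 0.27/59 = 4.6 × 10⁻³ kg m⁻⁴
  157–198 m: Δρ/Δz = 1.23/41 = 0.030 kg m⁻⁴
The largest gradient is in the 157–198 m interval — the pycnocline.

157–198 m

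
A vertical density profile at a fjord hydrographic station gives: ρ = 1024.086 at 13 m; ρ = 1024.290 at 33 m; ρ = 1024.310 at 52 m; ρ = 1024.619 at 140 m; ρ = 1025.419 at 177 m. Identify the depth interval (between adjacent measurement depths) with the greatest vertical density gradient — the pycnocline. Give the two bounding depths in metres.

Compute the density gradient over each adjacent pair:
  13–33 m: Δρ/Δz = 0.204/20 = 0.010 kg m⁻⁴
  33–52 m: Δρ/Δz = 0.020/19 = 1.1 × 10⁻³ kg m⁻⁴
  52–140 m: Δρ/Δz = 0.309/88 = 3.5 × 10⁻³ kg m⁻⁴
  140–177 m: Δρ/Δz = 0.800/37 = 0.022 kg m⁻⁴
The largest gradient is in the 140–177 m interval — the pycnocline.

140–177 m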